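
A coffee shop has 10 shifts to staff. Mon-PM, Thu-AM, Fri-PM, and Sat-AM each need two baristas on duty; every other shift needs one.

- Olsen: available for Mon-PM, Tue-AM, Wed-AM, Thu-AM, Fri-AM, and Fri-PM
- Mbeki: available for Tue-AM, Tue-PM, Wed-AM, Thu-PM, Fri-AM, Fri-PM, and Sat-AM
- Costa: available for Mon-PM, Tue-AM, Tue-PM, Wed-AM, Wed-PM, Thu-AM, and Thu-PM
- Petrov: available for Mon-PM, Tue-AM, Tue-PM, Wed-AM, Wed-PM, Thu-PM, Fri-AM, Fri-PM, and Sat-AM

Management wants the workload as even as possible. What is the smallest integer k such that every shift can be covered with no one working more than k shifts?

4

With 4 baristas and 14 worker-slots to fill, someone must work at least ⌈14/4⌉ = 4 shifts, so k ≥ 4.
k = 4 works: Mon-PM→Olsen+Costa, Tue-AM→Costa, Tue-PM→Mbeki, Wed-AM→Petrov, Wed-PM→Costa, Thu-AM→Olsen+Costa, Thu-PM→Mbeki, Fri-AM→Olsen, Fri-PM→Olsen+Mbeki, Sat-AM→Mbeki+Petrov.
Loads: Olsen 4, Mbeki 4, Costa 4, Petrov 2 — all ≤ 4.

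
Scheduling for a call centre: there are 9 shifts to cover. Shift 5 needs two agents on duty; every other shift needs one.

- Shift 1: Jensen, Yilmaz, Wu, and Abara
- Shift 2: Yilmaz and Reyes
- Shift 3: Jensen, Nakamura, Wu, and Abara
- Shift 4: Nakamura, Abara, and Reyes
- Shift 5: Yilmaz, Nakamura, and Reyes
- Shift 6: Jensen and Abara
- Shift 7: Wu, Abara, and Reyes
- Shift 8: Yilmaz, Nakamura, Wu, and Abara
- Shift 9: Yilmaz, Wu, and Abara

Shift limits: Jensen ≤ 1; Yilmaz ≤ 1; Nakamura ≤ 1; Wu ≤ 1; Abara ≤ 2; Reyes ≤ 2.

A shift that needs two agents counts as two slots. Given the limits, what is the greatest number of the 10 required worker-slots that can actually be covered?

Total capacity across all agents is 1+1+1+1+2+2 = 8, and 10 slots are needed, so at most 8 can be filled.
An assignment achieving 8: Shift 1→Abara, Shift 2→Yilmaz, Shift 3→Abara, Shift 4→Nakamura, Shift 5→Reyes, Shift 6→Jensen, Shift 7→Reyes, Shift 9→Wu.
Loads: Jensen 1/1, Yilmaz 1/1, Nakamura 1/1, Wu 1/1, Abara 2/2, Reyes 2/2.

8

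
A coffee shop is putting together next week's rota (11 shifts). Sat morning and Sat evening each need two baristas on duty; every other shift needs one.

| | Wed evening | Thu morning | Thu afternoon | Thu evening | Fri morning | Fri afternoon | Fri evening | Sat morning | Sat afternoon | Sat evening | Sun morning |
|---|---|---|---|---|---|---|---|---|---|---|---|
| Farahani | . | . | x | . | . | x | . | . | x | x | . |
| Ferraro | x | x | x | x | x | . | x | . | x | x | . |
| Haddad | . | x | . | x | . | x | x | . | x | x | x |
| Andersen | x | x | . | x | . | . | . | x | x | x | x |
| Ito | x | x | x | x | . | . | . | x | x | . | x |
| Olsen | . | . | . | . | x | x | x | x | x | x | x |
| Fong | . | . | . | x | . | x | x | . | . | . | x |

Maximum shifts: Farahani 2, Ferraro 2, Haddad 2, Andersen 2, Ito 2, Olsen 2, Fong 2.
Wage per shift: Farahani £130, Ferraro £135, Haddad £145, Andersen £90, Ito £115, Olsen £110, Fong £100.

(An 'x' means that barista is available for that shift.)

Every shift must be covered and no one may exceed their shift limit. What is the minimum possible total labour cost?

Picking the cheapest available barista for each shift independently would cost £1275, but that ignores the shift limits.
An optimal schedule: Wed evening→Andersen, Thu morning→Ito, Thu afternoon→Ito, Thu evening→Ferraro, Fri morning→Olsen, Fri afternoon→Fong, Fri evening→Fong, Sat morning→Andersen+Olsen, Sat afternoon→Farahani, Sat evening→Farahani+Ferraro, Sun morning→Haddad.
Total: 90 + 115 + 115 + 135 + 110 + 100 + 100 + 90 + 110 + 130 + 130 + 135 + 145 = £1505.

£1505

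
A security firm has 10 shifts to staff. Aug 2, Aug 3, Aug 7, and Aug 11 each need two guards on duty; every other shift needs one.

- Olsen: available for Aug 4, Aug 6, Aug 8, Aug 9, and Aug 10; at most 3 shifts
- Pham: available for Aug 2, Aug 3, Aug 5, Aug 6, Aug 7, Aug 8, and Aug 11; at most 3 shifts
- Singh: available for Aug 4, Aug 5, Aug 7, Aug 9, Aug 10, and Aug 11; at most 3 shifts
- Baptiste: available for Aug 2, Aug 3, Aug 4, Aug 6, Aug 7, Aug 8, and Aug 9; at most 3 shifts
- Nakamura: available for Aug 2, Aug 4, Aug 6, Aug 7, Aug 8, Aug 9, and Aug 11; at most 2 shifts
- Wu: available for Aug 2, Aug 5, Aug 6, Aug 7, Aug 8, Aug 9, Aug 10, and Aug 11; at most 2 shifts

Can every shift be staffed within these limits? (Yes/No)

Aug 3 can only be covered by Pham and Baptiste, so that assignment is forced.
One valid schedule: Aug 2→Baptiste+Nakamura, Aug 3→Pham+Baptiste, Aug 4→Olsen, Aug 5→Pham, Aug 6→Olsen, Aug 7→Singh+Baptiste, Aug 8→Pham, Aug 9→Singh, Aug 10→Olsen, Aug 11→Singh+Nakamura.
Loads: Olsen 3/3, Pham 3/3, Singh 3/3, Baptiste 3/3, Nakamura 2/2, Wu 0/2 — all within limits.

Yes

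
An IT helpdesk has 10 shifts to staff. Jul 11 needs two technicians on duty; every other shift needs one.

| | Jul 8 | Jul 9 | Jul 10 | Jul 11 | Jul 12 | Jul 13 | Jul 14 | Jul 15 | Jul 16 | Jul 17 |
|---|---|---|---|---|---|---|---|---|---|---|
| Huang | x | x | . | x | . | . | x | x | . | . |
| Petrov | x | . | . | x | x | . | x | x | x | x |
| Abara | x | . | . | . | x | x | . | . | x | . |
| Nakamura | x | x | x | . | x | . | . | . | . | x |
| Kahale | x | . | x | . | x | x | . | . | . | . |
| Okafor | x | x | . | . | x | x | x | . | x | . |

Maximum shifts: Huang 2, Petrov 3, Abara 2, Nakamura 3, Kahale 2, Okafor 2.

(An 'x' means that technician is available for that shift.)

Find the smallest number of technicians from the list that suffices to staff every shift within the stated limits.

5

11 slots to fill and no one can take more than 3, so at least ⌈11/3⌉ = 4 technicians are needed.
Any 4 technicians together have capacity at most 3+3+2+2 = 10 < 11 slots, so 4 can never suffice.
Huang, Petrov, Abara, Nakamura, and Kahale alone can cover everything: Jul 8→Kahale, Jul 9→Huang, Jul 10→Nakamura, Jul 11→Huang+Petrov, Jul 12→Nakamura, Jul 13→Abara, Jul 14→Petrov, Jul 15→Petrov, Jul 16→Abara, Jul 17→Nakamura.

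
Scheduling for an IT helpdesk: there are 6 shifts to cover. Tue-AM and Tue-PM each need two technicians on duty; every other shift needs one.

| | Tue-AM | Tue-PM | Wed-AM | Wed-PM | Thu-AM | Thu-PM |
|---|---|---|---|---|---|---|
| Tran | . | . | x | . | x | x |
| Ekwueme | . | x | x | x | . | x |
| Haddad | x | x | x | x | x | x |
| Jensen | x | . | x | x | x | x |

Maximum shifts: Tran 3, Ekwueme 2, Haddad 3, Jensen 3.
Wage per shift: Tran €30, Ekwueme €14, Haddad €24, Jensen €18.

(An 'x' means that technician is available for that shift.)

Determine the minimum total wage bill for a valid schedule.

€154

Tue-AM can only be covered by Haddad and Jensen, so that assignment is forced.
Tue-PM can only be covered by Ekwueme and Haddad, so that assignment is forced.
Picking the cheapest available technician for each shift independently would cost €140, but that ignores the shift limits.
An optimal schedule: Tue-AM→Jensen+Haddad, Tue-PM→Ekwueme+Haddad, Wed-AM→Jensen, Wed-PM→Ekwueme, Thu-AM→Jensen, Thu-PM→Haddad.
Total: 18 + 24 + 14 + 24 + 18 + 14 + 18 + 24 = €154.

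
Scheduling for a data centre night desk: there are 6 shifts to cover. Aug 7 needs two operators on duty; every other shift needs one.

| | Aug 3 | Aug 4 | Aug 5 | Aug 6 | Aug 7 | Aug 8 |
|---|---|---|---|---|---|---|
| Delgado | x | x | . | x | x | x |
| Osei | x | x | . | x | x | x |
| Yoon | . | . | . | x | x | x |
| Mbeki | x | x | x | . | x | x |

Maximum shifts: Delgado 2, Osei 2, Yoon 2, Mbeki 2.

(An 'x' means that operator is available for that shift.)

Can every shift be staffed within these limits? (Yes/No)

Yes

Aug 5 can only be covered by Mbeki, so that assignment is forced.
One valid schedule: Aug 3→Delgado, Aug 4→Delgado, Aug 5→Mbeki, Aug 6→Osei, Aug 7→Yoon+Mbeki, Aug 8→Osei.
Loads: Delgado 2/2, Osei 2/2, Yoon 1/2, Mbeki 2/2 — all within limits.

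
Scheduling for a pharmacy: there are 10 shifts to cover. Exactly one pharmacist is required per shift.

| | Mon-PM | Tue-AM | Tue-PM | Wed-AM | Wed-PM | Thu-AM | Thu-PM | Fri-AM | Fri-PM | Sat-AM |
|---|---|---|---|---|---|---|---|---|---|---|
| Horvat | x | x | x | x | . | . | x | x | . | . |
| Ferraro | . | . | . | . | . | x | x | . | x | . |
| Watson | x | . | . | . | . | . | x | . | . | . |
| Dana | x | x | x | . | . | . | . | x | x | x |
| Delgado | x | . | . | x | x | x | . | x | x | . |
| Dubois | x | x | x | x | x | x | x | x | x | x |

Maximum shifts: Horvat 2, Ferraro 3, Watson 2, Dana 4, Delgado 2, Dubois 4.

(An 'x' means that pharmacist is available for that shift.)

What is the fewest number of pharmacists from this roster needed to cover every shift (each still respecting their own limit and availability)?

10 slots to fill and no one can take more than 4, so at least ⌈10/4⌉ = 3 pharmacists are needed.
Horvat, Dana, and Dubois alone can cover everything: Mon-PM→Dana, Tue-AM→Dana, Tue-PM→Dubois, Wed-AM→Horvat, Wed-PM→Dubois, Thu-AM→Dubois, Thu-PM→Horvat, Fri-AM→Dubois, Fri-PM→Dana, Sat-AM→Dana.

3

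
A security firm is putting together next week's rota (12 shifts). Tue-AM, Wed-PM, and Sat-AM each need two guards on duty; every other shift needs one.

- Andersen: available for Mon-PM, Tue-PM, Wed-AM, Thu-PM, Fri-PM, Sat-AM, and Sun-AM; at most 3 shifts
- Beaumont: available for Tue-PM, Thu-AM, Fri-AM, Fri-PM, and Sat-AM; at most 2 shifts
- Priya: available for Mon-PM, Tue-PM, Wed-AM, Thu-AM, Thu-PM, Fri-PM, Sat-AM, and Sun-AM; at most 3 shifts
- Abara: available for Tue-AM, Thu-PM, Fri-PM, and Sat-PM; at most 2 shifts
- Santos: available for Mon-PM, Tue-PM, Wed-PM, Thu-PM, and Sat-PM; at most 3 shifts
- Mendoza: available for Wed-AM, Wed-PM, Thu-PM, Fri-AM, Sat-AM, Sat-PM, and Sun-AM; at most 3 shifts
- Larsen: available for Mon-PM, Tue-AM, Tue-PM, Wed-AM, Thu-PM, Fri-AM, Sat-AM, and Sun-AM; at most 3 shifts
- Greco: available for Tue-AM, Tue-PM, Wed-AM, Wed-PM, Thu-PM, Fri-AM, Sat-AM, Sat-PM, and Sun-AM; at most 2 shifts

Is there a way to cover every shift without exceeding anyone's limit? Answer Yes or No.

Yes

One valid schedule: Mon-PM→Andersen, Tue-AM→Abara+Larsen, Tue-PM→Priya, Wed-AM→Andersen, Wed-PM→Santos+Mendoza, Thu-AM→Beaumont, Thu-PM→Priya, Fri-AM→Beaumont, Fri-PM→Andersen, Sat-AM→Mendoza+Larsen, Sat-PM→Abara, Sun-AM→Priya.
Loads: Andersen 3/3, Beaumont 2/2, Priya 3/3, Abara 2/2, Santos 1/3, Mendoza 2/3, Larsen 2/3, Greco 0/2 — all within limits.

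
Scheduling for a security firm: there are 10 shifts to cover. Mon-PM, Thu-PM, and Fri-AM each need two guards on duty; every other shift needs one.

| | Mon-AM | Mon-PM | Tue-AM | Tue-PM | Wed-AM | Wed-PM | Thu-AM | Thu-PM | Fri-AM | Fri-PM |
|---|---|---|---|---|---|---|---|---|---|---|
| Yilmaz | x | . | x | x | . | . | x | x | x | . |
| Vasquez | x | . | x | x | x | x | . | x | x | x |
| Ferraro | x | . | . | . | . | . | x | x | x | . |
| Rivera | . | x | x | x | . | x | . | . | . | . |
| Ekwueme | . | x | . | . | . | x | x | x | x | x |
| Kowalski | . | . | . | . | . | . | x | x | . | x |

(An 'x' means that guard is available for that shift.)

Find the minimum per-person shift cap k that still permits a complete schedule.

3

With 6 guards and 13 worker-slots to fill, someone must work at least ⌈13/6⌉ = 3 shifts, so k ≥ 3.
k = 3 works: Mon-AM→Yilmaz, Mon-PM→Rivera+Ekwueme, Tue-AM→Yilmaz, Tue-PM→Yilmaz, Wed-AM→Vasquez, Wed-PM→Vasquez, Thu-AM→Ferraro, Thu-PM→Ferraro+Ekwueme, Fri-AM→Ferraro+Ekwueme, Fri-PM→Vasquez.
Loads: Yilmaz 3, Vasquez 3, Ferraro 3, Rivera 1, Ekwueme 3, Kowalski 0 — all ≤ 3.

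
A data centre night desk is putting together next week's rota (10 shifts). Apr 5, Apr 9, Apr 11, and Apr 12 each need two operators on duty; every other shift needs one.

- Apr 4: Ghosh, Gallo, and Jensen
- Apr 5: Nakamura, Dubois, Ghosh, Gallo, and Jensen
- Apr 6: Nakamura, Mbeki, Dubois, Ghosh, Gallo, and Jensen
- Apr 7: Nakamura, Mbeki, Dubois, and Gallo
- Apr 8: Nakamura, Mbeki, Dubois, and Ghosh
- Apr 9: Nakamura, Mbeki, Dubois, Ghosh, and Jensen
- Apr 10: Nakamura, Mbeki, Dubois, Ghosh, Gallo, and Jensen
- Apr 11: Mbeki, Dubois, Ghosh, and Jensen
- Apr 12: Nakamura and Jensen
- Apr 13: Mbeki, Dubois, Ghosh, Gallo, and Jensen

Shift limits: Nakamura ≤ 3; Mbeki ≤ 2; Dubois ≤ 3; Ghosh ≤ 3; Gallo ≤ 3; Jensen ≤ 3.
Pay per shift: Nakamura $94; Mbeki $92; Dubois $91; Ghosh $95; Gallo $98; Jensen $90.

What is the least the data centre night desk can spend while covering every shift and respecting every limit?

$1294

Apr 12 can only be covered by Nakamura and Jensen, so that assignment is forced.
Picking the cheapest available operator for each shift independently would cost $1269, but that ignores the shift limits.
An optimal schedule: Apr 4→Jensen, Apr 5→Nakamura+Ghosh, Apr 6→Dubois, Apr 7→Dubois, Apr 8→Dubois, Apr 9→Nakamura+Ghosh, Apr 10→Mbeki, Apr 11→Mbeki+Ghosh, Apr 12→Jensen+Nakamura, Apr 13→Jensen.
Total: 90 + 94 + 95 + 91 + 91 + 91 + 94 + 95 + 92 + 92 + 95 + 90 + 94 + 90 = $1294.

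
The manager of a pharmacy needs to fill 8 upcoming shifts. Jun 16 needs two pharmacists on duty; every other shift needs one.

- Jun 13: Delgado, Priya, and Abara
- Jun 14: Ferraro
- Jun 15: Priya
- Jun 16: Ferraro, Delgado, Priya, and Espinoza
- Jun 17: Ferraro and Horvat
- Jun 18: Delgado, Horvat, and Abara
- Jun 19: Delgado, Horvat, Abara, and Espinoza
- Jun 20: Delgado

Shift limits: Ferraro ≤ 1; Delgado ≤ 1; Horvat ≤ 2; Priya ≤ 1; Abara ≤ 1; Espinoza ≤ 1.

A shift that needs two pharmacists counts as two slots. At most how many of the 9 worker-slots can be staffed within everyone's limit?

7

Total capacity across all pharmacists is 1+1+2+1+1+1 = 7, and 9 slots are needed, so at most 7 can be filled.
An assignment achieving 7: Jun 13→Abara, Jun 14→Ferraro, Jun 15→Priya, Jun 16→Espinoza, Jun 17→Horvat, Jun 18→Horvat, Jun 20→Delgado.
Loads: Ferraro 1/1, Delgado 1/1, Horvat 2/2, Priya 1/1, Abara 1/1, Espinoza 1/1.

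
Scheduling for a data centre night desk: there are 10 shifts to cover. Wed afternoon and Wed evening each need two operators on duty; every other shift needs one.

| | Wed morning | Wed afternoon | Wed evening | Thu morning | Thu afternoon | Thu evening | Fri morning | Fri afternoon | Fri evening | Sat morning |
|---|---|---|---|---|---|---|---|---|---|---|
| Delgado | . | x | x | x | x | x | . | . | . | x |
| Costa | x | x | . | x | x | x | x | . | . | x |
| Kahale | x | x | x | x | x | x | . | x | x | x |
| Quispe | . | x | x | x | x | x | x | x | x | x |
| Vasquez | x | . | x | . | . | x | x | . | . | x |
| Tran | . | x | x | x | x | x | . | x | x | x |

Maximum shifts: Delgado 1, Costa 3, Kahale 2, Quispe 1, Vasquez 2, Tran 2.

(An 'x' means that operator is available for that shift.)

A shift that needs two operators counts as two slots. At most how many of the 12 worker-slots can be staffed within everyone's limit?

Total capacity across all operators is 1+3+2+1+2+2 = 11, and 12 slots are needed, so at most 11 can be filled.
An assignment achieving 11: Wed morning→Costa, Wed afternoon→Delgado+Costa, Wed evening→Quispe+Vasquez, Thu morning→Tran, Thu afternoon→Tran, Thu evening→Vasquez, Fri morning→Costa, Fri afternoon→Kahale, Fri evening→Kahale.
Loads: Delgado 1/1, Costa 3/3, Kahale 2/2, Quispe 1/1, Vasquez 2/2, Tran 2/2.

11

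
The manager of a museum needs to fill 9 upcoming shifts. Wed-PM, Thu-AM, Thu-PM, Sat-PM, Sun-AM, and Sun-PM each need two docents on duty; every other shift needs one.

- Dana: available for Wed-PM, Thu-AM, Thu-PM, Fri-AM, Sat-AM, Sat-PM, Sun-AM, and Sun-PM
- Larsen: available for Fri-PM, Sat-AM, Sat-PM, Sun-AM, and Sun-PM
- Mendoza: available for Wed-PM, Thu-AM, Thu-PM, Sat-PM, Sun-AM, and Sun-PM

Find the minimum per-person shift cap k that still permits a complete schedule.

5

With 3 docents and 15 worker-slots to fill, someone must work at least ⌈15/3⌉ = 5 shifts, so k ≥ 5.
k = 5 works: Wed-PM→Dana+Mendoza, Thu-AM→Dana+Mendoza, Thu-PM→Dana+Mendoza, Fri-AM→Dana, Fri-PM→Larsen, Sat-AM→Larsen, Sat-PM→Dana+Larsen, Sun-AM→Larsen+Mendoza, Sun-PM→Larsen+Mendoza.
Loads: Dana 5, Larsen 5, Mendoza 5 — all ≤ 5.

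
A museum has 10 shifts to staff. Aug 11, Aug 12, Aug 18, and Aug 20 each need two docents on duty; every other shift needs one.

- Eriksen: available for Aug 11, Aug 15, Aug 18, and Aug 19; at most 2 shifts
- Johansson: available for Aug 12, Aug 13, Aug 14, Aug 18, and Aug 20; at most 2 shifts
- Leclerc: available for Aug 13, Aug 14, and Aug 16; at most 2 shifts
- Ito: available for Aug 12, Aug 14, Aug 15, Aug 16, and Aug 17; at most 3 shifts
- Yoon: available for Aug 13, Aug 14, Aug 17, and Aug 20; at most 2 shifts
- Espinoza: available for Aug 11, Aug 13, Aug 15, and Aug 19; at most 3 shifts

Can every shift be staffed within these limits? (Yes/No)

No

Total capacity is 14 and 14 slots are needed, so capacity alone doesn't rule it out.
Shifts {Aug 12, Aug 18, Aug 20} need 6 worker-slots in total, but the docents available for any of those shifts (Eriksen, Johansson, Ito, and Yoon) can supply at most 5 among them. So no valid schedule exists.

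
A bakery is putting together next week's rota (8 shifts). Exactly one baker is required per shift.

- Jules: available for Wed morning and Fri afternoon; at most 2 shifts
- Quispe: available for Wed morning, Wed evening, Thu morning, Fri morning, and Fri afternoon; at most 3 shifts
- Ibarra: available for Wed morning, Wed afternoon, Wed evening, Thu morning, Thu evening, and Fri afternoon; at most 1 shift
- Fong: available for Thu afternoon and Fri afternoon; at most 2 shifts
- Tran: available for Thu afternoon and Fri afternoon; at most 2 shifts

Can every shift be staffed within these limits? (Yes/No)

Total capacity is 10 and 8 slots are needed, so capacity alone doesn't rule it out.
Shifts {Wed afternoon, Thu evening} need 2 worker-slots in total, but the bakers available for any of those shifts (Ibarra) can supply at most 1 among them. So no valid schedule exists.

No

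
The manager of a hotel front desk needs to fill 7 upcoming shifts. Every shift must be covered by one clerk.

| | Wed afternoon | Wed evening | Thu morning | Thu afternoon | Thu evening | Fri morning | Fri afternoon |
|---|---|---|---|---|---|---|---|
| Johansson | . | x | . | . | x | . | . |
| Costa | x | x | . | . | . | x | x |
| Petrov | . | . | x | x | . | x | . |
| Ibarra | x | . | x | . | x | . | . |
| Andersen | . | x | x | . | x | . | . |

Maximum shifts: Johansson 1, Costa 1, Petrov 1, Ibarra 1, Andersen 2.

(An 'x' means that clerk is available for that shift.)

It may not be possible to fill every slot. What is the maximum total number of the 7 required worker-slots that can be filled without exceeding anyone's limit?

Total capacity across all clerks is 1+1+1+1+2 = 6, and 7 slots are needed, so at most 6 can be filled.
An assignment achieving 6: Wed afternoon→Ibarra, Wed evening→Johansson, Thu morning→Andersen, Thu afternoon→Petrov, Thu evening→Andersen, Fri afternoon→Costa.
Loads: Johansson 1/1, Costa 1/1, Petrov 1/1, Ibarra 1/1, Andersen 2/2.

6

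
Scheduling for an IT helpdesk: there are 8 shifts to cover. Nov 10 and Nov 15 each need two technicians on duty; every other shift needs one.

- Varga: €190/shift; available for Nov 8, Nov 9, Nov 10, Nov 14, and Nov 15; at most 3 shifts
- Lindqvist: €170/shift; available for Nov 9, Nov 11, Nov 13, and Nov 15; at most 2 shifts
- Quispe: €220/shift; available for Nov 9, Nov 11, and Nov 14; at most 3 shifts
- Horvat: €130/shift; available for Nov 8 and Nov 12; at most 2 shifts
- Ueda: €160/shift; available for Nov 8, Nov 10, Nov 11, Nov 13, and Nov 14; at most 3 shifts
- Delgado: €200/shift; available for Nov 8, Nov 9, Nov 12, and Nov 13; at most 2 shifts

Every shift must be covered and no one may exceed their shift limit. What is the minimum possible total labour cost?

Nov 10 can only be covered by Varga and Ueda, so that assignment is forced.
Nov 15 can only be covered by Varga and Lindqvist, so that assignment is forced.
Picking the cheapest available technician for each shift independently would cost €1620, but that ignores the shift limits.
An optimal schedule: Nov 8→Horvat, Nov 9→Lindqvist, Nov 10→Ueda+Varga, Nov 11→Ueda, Nov 12→Horvat, Nov 13→Ueda, Nov 14→Varga, Nov 15→Lindqvist+Varga.
Total: 130 + 170 + 160 + 190 + 160 + 130 + 160 + 190 + 170 + 190 = €1650.

€1650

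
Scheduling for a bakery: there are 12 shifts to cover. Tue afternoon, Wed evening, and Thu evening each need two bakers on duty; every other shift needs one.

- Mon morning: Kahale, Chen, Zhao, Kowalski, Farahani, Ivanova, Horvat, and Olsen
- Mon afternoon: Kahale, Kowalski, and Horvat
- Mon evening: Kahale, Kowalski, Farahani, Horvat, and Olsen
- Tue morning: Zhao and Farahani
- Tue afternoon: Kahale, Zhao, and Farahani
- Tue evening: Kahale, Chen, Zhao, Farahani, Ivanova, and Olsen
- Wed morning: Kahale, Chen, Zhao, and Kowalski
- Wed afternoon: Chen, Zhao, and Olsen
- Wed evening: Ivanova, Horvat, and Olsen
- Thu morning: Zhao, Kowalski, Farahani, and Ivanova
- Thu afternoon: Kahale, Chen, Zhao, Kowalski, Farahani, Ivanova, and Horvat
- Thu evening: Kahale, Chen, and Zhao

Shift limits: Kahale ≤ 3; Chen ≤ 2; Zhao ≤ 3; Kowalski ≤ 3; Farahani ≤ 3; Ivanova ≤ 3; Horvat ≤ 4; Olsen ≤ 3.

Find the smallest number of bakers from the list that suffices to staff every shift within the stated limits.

5

15 slots to fill and no one can take more than 4, so at least ⌈15/4⌉ = 4 bakers are needed.
Any 4 bakers together have capacity at most 4+3+3+3 = 13 < 15 slots, so 4 can never suffice.
Kahale, Chen, Zhao, Ivanova, and Horvat alone can cover everything: Mon morning→Horvat, Mon afternoon→Kahale, Mon evening→Horvat, Tue morning→Zhao, Tue afternoon→Kahale+Zhao, Tue evening→Ivanova, Wed morning→Kahale, Wed afternoon→Chen, Wed evening→Ivanova+Horvat, Thu morning→Ivanova, Thu afternoon→Horvat, Thu evening→Chen+Zhao.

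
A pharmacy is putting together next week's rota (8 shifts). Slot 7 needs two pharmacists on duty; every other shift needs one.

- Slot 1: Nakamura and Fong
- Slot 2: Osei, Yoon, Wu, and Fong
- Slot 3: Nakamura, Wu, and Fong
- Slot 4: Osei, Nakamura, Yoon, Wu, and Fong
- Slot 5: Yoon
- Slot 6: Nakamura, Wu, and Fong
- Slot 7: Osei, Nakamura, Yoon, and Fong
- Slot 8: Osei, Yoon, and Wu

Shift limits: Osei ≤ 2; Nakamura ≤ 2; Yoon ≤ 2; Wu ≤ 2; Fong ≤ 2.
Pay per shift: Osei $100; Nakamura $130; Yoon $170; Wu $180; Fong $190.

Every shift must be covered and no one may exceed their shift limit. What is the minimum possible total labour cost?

Slot 5 can only be covered by Yoon, so that assignment is forced.
Picking the cheapest available pharmacist for each shift independently would cost $1090, but that ignores the shift limits.
An optimal schedule: Slot 1→Nakamura, Slot 2→Osei, Slot 3→Nakamura, Slot 4→Wu, Slot 5→Yoon, Slot 6→Wu, Slot 7→Yoon+Fong, Slot 8→Osei.
Total: 130 + 100 + 130 + 180 + 170 + 180 + 170 + 190 + 100 = $1350.

$1350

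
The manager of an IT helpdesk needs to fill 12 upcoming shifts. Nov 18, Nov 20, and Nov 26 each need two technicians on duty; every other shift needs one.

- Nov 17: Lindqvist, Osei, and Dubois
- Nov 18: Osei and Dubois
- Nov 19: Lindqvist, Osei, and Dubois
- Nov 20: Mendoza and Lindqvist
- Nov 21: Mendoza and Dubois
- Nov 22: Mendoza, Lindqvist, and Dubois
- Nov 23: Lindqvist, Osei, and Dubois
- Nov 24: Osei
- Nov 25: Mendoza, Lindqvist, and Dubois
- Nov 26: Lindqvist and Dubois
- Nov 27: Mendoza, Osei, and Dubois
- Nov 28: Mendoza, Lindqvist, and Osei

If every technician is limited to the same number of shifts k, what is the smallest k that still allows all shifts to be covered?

With 4 technicians and 15 worker-slots to fill, someone must work at least ⌈15/4⌉ = 4 shifts, so k ≥ 4.
k = 4 works: Nov 17→Lindqvist, Nov 18→Osei+Dubois, Nov 19→Lindqvist, Nov 20→Mendoza+Lindqvist, Nov 21→Mendoza, Nov 22→Mendoza, Nov 23→Osei, Nov 24→Osei, Nov 25→Mendoza, Nov 26→Lindqvist+Dubois, Nov 27→Dubois, Nov 28→Osei.
Loads: Mendoza 4, Lindqvist 4, Osei 4, Dubois 3 — all ≤ 4.

4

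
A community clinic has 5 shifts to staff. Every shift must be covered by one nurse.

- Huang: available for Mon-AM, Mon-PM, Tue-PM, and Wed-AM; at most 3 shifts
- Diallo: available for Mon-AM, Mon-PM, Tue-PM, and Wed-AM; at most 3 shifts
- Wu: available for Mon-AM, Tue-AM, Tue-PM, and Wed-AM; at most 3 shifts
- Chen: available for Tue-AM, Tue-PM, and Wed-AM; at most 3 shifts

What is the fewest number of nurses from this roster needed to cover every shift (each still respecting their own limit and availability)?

2

5 slots to fill and no one can take more than 3, so at least ⌈5/3⌉ = 2 nurses are needed.
Huang and Wu alone can cover everything: Mon-AM→Huang, Mon-PM→Huang, Tue-AM→Wu, Tue-PM→Huang, Wed-AM→Wu.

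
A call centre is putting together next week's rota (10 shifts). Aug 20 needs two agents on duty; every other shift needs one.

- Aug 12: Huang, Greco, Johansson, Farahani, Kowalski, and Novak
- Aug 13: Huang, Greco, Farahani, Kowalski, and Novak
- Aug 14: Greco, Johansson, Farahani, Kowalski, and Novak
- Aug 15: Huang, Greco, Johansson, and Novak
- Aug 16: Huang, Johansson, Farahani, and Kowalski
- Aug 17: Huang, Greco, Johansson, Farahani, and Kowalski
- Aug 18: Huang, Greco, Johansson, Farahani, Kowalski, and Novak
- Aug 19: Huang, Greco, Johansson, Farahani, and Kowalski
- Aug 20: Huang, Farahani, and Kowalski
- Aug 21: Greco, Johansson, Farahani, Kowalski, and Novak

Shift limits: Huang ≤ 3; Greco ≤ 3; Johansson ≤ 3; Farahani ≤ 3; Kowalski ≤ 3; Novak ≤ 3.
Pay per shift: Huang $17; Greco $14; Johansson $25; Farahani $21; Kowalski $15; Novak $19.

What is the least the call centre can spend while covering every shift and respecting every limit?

Picking the cheapest available agent for each shift independently would cost $159, but that ignores the shift limits.
An optimal schedule: Aug 12→Huang, Aug 13→Greco, Aug 14→Greco, Aug 15→Greco, Aug 16→Kowalski, Aug 17→Kowalski, Aug 18→Novak, Aug 19→Huang, Aug 20→Kowalski+Huang, Aug 21→Novak.
Total: 17 + 14 + 14 + 14 + 15 + 15 + 19 + 17 + 15 + 17 + 19 = $176.

$176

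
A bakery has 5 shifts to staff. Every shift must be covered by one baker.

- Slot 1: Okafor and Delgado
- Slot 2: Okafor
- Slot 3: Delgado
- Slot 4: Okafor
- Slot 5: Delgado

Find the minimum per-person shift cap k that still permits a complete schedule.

3

With 2 bakers and 5 worker-slots to fill, someone must work at least ⌈5/2⌉ = 3 shifts, so k ≥ 3.
k = 3 works: Slot 1→Okafor, Slot 2→Okafor, Slot 3→Delgado, Slot 4→Okafor, Slot 5→Delgado.
Loads: Okafor 3, Delgado 2 — all ≤ 3.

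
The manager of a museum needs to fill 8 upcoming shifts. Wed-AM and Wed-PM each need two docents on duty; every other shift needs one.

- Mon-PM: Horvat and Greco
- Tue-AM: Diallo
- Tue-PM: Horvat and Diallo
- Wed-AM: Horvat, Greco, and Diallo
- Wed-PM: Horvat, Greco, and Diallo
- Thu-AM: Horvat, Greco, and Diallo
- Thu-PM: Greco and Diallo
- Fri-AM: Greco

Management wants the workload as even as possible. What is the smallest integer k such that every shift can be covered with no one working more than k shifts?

With 3 docents and 10 worker-slots to fill, someone must work at least ⌈10/3⌉ = 4 shifts, so k ≥ 4.
k = 4 works: Mon-PM→Horvat, Tue-AM→Diallo, Tue-PM→Horvat, Wed-AM→Horvat+Greco, Wed-PM→Horvat+Greco, Thu-AM→Diallo, Thu-PM→Greco, Fri-AM→Greco.
Loads: Horvat 4, Greco 4, Diallo 2 — all ≤ 4.

4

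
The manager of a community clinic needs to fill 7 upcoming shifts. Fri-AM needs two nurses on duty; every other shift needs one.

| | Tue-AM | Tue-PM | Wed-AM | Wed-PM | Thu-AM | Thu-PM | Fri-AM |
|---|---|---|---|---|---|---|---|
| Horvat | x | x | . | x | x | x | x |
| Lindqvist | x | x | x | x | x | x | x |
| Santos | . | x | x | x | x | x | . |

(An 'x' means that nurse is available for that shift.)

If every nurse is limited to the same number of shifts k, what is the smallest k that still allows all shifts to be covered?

With 3 nurses and 8 worker-slots to fill, someone must work at least ⌈8/3⌉ = 3 shifts, so k ≥ 3.
k = 3 works: Tue-AM→Horvat, Tue-PM→Horvat, Wed-AM→Lindqvist, Wed-PM→Lindqvist, Thu-AM→Santos, Thu-PM→Santos, Fri-AM→Horvat+Lindqvist.
Loads: Horvat 3, Lindqvist 3, Santos 2 — all ≤ 3.

3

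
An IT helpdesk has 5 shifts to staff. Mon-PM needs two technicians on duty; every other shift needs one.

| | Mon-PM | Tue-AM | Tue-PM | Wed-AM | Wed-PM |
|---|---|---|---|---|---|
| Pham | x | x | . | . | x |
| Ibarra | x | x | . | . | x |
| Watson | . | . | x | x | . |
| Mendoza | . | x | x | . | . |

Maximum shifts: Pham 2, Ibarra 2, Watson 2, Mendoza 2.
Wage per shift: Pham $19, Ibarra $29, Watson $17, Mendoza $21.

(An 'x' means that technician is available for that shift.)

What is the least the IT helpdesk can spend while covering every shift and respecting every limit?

$122

Mon-PM can only be covered by Pham and Ibarra, so that assignment is forced.
Wed-AM can only be covered by Watson, so that assignment is forced.
Picking the cheapest available technician for each shift independently would cost $120, but that ignores the shift limits.
An optimal schedule: Mon-PM→Pham+Ibarra, Tue-AM→Mendoza, Tue-PM→Watson, Wed-AM→Watson, Wed-PM→Pham.
Total: 19 + 29 + 21 + 17 + 17 + 19 = $122.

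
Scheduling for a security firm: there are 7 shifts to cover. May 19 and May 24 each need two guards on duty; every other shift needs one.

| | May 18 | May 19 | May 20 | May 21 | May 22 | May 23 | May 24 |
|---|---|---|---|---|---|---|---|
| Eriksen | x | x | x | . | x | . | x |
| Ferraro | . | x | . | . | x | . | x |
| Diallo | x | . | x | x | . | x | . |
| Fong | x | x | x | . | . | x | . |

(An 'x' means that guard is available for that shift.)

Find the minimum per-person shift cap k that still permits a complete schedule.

3

With 4 guards and 9 worker-slots to fill, someone must work at least ⌈9/4⌉ = 3 shifts, so k ≥ 3.
k = 3 works: May 18→Eriksen, May 19→Ferraro+Fong, May 20→Diallo, May 21→Diallo, May 22→Eriksen, May 23→Diallo, May 24→Eriksen+Ferraro.
Loads: Eriksen 3, Ferraro 2, Diallo 3, Fong 1 — all ≤ 3.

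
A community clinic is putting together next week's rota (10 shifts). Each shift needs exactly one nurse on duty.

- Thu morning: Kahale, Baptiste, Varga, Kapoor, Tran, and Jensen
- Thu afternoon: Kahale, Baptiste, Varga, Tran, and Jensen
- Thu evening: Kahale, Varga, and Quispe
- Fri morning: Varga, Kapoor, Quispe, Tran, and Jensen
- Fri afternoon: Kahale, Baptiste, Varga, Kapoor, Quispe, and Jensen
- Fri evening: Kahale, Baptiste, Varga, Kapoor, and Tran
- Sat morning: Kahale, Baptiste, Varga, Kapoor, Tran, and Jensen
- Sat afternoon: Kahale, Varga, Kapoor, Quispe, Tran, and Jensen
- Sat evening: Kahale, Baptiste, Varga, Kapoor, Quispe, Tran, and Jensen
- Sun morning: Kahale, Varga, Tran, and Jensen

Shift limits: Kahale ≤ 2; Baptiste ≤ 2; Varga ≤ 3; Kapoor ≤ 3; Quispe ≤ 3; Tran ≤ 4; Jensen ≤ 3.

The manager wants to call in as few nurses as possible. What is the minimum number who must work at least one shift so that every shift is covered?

3

10 slots to fill and no one can take more than 4, so at least ⌈10/4⌉ = 3 nurses are needed.
Varga, Kapoor, and Tran alone can cover everything: Thu morning→Kapoor, Thu afternoon→Varga, Thu evening→Varga, Fri morning→Kapoor, Fri afternoon→Varga, Fri evening→Kapoor, Sat morning→Tran, Sat afternoon→Tran, Sat evening→Tran, Sun morning→Tran.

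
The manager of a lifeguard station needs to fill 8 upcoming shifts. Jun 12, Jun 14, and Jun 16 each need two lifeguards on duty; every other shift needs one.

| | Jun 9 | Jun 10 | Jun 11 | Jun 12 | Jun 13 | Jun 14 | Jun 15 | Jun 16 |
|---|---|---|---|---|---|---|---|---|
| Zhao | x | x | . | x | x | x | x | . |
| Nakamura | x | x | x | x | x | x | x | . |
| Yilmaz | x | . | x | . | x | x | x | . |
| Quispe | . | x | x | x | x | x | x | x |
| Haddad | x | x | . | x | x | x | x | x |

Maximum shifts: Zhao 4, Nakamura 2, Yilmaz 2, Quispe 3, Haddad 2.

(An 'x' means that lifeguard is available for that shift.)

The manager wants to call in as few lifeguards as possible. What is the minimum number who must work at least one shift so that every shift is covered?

11 slots to fill and no one can take more than 4, so at least ⌈11/4⌉ = 3 lifeguards are needed.
Any 3 lifeguards together have capacity at most 4+3+2 = 9 < 11 slots, so 3 can never suffice.
Zhao, Nakamura, Quispe, and Haddad alone can cover everything: Jun 9→Zhao, Jun 10→Zhao, Jun 11→Nakamura, Jun 12→Nakamura+Quispe, Jun 13→Zhao, Jun 14→Quispe+Haddad, Jun 15→Zhao, Jun 16→Quispe+Haddad.

4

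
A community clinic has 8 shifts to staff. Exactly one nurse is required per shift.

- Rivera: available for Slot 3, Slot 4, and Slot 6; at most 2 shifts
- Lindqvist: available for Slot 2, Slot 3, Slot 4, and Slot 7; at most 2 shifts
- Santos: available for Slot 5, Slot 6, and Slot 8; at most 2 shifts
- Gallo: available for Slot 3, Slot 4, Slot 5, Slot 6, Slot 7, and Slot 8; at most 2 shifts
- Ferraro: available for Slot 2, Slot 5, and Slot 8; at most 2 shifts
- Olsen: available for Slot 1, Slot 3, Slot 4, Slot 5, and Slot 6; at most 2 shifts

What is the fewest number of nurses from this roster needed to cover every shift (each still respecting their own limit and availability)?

8 slots to fill and no one can take more than 2, so at least ⌈8/2⌉ = 4 nurses are needed.
Rivera, Lindqvist, Santos, and Olsen alone can cover everything: Slot 1→Olsen, Slot 2→Lindqvist, Slot 3→Rivera, Slot 4→Rivera, Slot 5→Santos, Slot 6→Olsen, Slot 7→Lindqvist, Slot 8→Santos.

4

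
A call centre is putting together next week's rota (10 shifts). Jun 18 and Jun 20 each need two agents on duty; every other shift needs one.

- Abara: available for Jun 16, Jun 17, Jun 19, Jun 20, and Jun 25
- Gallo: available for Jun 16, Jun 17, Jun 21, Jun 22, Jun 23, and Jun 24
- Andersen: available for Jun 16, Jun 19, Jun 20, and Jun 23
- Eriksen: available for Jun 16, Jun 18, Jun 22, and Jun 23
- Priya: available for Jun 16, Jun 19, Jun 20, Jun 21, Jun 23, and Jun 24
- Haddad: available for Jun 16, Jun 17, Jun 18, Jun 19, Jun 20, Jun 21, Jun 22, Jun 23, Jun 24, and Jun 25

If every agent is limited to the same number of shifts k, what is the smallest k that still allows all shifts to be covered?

2

With 6 agents and 12 worker-slots to fill, someone must work at least ⌈12/6⌉ = 2 shifts, so k ≥ 2.
k = 2 works: Jun 16→Eriksen, Jun 17→Abara, Jun 18→Eriksen+Haddad, Jun 19→Andersen, Jun 20→Priya+Haddad, Jun 21→Gallo, Jun 22→Gallo, Jun 23→Andersen, Jun 24→Priya, Jun 25→Abara.
Loads: Abara 2, Gallo 2, Andersen 2, Eriksen 2, Priya 2, Haddad 2 — all ≤ 2.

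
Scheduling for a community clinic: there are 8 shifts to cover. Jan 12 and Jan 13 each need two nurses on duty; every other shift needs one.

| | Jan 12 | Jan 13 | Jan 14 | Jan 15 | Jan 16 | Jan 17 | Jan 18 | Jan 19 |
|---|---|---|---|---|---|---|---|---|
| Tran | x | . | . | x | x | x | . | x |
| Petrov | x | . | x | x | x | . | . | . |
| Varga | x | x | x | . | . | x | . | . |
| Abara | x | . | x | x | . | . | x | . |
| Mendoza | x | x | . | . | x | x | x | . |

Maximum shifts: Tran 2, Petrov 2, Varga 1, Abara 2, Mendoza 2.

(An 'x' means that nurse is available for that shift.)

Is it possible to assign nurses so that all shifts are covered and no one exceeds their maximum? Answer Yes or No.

Total capacity is 2+2+1+2+2 = 9 but 10 worker-slots are needed — infeasible.

No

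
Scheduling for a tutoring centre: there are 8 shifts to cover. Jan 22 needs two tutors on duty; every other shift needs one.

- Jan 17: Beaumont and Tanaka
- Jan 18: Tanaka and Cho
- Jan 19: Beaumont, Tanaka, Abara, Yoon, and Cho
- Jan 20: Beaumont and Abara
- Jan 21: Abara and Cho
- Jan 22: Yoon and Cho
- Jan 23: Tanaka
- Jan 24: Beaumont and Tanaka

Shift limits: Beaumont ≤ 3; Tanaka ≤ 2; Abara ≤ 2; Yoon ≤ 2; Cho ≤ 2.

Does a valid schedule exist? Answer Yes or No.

Jan 22 can only be covered by Yoon and Cho, so that assignment is forced.
Jan 23 can only be covered by Tanaka, so that assignment is forced.
One valid schedule: Jan 17→Beaumont, Jan 18→Tanaka, Jan 19→Abara, Jan 20→Beaumont, Jan 21→Abara, Jan 22→Yoon+Cho, Jan 23→Tanaka, Jan 24→Beaumont.
Loads: Beaumont 3/3, Tanaka 2/2, Abara 2/2, Yoon 1/2, Cho 1/2 — all within limits.

Yes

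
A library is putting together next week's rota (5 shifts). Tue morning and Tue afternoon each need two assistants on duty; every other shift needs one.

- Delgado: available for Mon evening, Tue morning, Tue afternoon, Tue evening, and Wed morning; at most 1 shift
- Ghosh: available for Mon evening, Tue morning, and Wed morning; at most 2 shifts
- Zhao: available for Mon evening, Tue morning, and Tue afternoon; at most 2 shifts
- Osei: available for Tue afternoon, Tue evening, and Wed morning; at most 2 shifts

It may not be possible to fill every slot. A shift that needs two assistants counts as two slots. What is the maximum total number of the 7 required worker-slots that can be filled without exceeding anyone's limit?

7

Total capacity across all assistants is 1+2+2+2 = 7, and 7 slots are needed, so at most 7 can be filled.
An assignment achieving 7: Mon evening→Ghosh, Tue morning→Ghosh+Zhao, Tue afternoon→Zhao+Osei, Tue evening→Delgado, Wed morning→Osei.
Loads: Delgado 1/1, Ghosh 2/2, Zhao 2/2, Osei 2/2.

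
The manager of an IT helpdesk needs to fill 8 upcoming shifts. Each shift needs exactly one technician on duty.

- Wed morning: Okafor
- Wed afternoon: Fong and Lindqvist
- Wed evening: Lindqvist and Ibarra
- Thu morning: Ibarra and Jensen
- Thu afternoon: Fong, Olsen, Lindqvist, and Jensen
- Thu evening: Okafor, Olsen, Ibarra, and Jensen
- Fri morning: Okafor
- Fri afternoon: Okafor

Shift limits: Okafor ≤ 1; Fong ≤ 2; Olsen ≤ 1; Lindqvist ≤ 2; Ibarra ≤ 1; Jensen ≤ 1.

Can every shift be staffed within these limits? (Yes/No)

Total capacity is 8 and 8 slots are needed, so capacity alone doesn't rule it out.
Shifts {Wed morning, Fri morning} need 2 worker-slots in total, but the technicians available for any of those shifts (Okafor) can supply at most 1 among them. So no valid schedule exists.

No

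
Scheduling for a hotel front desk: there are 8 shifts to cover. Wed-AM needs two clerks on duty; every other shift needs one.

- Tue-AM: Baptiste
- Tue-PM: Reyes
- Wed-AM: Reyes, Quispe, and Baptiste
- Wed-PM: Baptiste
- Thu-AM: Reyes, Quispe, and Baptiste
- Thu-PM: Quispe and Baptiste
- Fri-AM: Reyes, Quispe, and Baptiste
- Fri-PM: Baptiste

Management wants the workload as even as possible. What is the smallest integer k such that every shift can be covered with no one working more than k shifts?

With 3 clerks and 9 worker-slots to fill, someone must work at least ⌈9/3⌉ = 3 shifts, so k ≥ 3.
k = 3 works: Tue-AM→Baptiste, Tue-PM→Reyes, Wed-AM→Reyes+Quispe, Wed-PM→Baptiste, Thu-AM→Reyes, Thu-PM→Quispe, Fri-AM→Quispe, Fri-PM→Baptiste.
Loads: Reyes 3, Quispe 3, Baptiste 3 — all ≤ 3.

3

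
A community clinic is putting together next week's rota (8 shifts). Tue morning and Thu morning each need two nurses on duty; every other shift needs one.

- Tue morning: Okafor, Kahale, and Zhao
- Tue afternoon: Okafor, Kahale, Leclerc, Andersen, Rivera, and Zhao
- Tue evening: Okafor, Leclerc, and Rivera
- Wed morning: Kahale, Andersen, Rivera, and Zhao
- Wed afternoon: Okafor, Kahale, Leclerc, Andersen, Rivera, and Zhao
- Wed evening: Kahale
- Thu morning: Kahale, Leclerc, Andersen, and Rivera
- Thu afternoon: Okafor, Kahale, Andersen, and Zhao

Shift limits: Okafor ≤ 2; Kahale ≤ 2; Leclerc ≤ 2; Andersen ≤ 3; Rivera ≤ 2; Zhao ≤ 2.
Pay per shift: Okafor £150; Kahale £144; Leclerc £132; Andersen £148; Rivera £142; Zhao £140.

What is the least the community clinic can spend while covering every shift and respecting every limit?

Wed evening can only be covered by Kahale, so that assignment is forced.
Picking the cheapest available nurse for each shift independently would cost £1378, but that ignores the shift limits.
An optimal schedule: Tue morning→Zhao+Kahale, Tue afternoon→Leclerc, Tue evening→Leclerc, Wed morning→Zhao, Wed afternoon→Rivera, Wed evening→Kahale, Thu morning→Rivera+Andersen, Thu afternoon→Andersen.
Total: 140 + 144 + 132 + 132 + 140 + 142 + 144 + 142 + 148 + 148 = £1412.

£1412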